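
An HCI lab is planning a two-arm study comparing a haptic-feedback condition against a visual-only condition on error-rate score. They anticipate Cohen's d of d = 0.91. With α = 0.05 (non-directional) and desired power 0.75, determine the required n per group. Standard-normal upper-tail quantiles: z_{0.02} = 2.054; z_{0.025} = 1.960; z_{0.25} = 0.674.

n = 17 per group

For two independent groups with equal n: n = 2·((z_{α/2} + z_β) / d)².
z_{α/2} + z_β = 1.960 + 0.674 = 2.634.
n = 2 × (2.634 / 0.91)² = 2 × 2.895² = 2 × 8.38 = 16.8.
Round up to the next whole participant.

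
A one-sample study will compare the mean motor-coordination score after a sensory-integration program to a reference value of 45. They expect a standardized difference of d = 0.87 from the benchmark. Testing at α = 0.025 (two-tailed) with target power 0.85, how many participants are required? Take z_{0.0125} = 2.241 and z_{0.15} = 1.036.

n = 15

For a one-sample test: n = ((z_{α/2} + z_β) / d)².
z_{α/2} + z_β = 2.241 + 1.036 = 3.277.
n = (3.277 / 0.87)² = 3.767² = 14.19.
Round up.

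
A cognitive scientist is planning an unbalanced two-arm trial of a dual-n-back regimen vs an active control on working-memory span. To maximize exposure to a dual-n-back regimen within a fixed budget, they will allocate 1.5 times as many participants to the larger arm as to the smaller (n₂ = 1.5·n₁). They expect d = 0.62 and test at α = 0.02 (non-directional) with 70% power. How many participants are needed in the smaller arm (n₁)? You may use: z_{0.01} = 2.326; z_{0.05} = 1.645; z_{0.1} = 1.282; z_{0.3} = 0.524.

With allocation ratio k = n₂/n₁ = 1.5, Var(x̄₁−x̄₂) = σ²(1/n₁ + 1/(k·n₁)) = σ²·(k+1)/(k·n₁).
So n₁ = (1 + 1/k)·((z_{α/2} + z_β)/d)² = 1.667 × (2.850/0.62)².
n₁ = 1.667 × 21.13 = 35.2.
Round up: n₁ = 36, giving n₂ = 1.5 × 36 = 54.

n₁ = 36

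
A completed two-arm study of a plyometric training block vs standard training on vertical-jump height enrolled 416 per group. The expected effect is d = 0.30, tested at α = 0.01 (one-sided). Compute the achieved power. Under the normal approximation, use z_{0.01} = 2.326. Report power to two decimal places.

For two equal groups, power = Φ(d·√(n/2) − z_{α}).
d·√(n/2) = 0.30 × √(416/2) = 0.30 × 14.422 = 4.327.
z_β = 4.327 − 2.326 = 2.001.
Power = Φ(2.001) = 0.977.

power ≈ 0.98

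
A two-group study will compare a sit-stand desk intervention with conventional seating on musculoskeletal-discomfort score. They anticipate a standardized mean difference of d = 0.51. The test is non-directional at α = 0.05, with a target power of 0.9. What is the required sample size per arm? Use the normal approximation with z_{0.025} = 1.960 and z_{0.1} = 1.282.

For two independent groups with equal n: n = 2·((z_{α/2} + z_β) / d)².
z_{α/2} + z_β = 1.960 + 1.282 = 3.242.
n = 2 × (3.242 / 0.51)² = 2 × 6.357² = 2 × 40.41 = 80.8.
Round up to the next whole participant.

n = 81 per group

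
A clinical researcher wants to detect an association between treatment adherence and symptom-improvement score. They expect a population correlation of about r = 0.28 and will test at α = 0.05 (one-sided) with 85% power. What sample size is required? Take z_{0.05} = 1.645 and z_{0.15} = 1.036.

n = 90

Fisher's z: C = ½·ln((1+r)/(1−r)) = ½·ln(1.7778) = 0.2877.
n = ((z_{α} + z_β)/C)² + 3.
(1.645 + 1.036) / 0.2877 = 2.681 / 0.2877 = 9.319.
n = 9.319² + 3 = 86.84 + 3 = 89.8.
Round up.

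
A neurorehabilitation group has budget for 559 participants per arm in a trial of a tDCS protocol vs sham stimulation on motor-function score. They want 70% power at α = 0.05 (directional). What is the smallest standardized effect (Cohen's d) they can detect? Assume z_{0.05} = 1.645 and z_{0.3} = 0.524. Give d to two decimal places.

For two independent groups of n = 559 each: d_min = (z_{α} + z_β)·√(2/n).
z-sum = 1.645 + 0.524 = 2.169.
d_min = 2.169 × √(2/559) = 2.169 × 0.0598 = 0.130.

d_min ≈ 0.13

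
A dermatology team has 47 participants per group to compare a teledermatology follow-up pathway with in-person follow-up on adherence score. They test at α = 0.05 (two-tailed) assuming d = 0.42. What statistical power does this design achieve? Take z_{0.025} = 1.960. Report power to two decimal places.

For two equal groups, power = Φ(d·√(n/2) − z_{α/2}).
d·√(n/2) = 0.42 × √(47/2) = 0.42 × 4.848 = 2.036.
z_β = 2.036 − 1.960 = 0.076.
Power = Φ(0.076) = 0.530.

power ≈ 0.53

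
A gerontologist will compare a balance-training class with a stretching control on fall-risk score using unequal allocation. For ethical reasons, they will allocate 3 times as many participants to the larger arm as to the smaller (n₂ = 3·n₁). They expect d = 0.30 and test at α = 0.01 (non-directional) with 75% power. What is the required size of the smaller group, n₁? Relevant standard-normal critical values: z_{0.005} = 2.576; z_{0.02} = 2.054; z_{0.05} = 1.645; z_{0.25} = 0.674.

With allocation ratio k = n₂/n₁ = 3, Var(x̄₁−x̄₂) = σ²(1/n₁ + 1/(k·n₁)) = σ²·(k+1)/(k·n₁).
So n₁ = (1 + 1/k)·((z_{α/2} + z_β)/d)² = 1.333 × (3.250/0.30)².
n₁ = 1.333 × 117.36 = 156.5.
Round up: n₁ = 157, giving n₂ = 3 × 157 = 471.

n₁ = 157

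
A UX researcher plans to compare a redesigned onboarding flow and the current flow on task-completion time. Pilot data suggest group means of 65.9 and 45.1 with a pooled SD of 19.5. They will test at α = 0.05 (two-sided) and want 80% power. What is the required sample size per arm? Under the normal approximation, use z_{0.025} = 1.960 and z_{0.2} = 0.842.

Cohen's d = |M₁ − M₂| / SD_pooled = |65.9 − 45.1| / 19.5 = 20.8 / 19.5 = 1.067.
For two independent groups with equal n: n = 2·((z_{α/2} + z_β) / d)².
z_{α/2} + z_β = 1.960 + 0.842 = 2.802.
n = 2 × (2.802 / 1.067)² = 2 × 2.626² = 2 × 6.90 = 13.8.
Round up to the next whole participant.

n = 14 per group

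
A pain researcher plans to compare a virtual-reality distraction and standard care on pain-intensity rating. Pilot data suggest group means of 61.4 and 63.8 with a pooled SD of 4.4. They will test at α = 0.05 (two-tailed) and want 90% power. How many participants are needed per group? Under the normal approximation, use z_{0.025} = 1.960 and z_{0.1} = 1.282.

n = 71 per group

Cohen's d = |M₁ − M₂| / SD_pooled = |61.4 − 63.8| / 4.4 = 2.4 / 4.4 = 0.545.
For two independent groups with equal n: n = 2·((z_{α/2} + z_β) / d)².
z_{α/2} + z_β = 1.960 + 1.282 = 3.242.
n = 2 × (3.242 / 0.545)² = 2 × 5.949² = 2 × 35.39 = 70.8.
Round up to the next whole participant.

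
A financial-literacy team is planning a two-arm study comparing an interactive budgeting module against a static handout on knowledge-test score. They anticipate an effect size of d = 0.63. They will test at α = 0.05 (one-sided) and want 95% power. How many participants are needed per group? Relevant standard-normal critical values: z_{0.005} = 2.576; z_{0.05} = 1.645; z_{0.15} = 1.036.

n = 55 per group

For two independent groups with equal n: n = 2·((z_{α} + z_β) / d)².
z_{α} + z_β = 1.645 + 1.645 = 3.290.
n = 2 × (3.290 / 0.63)² = 2 × 5.222² = 2 × 27.27 = 54.5.
Round up to the next whole participant.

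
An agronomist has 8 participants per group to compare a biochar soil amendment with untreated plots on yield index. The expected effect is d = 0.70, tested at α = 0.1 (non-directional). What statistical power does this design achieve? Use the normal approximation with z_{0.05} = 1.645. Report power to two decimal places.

power ≈ 0.40

For two equal groups, power = Φ(d·√(n/2) − z_{α/2}).
d·√(n/2) = 0.70 × √(8/2) = 0.70 × 2.000 = 1.400.
z_β = 1.400 − 1.645 = -0.245.
Power = Φ(-0.245) = 0.403.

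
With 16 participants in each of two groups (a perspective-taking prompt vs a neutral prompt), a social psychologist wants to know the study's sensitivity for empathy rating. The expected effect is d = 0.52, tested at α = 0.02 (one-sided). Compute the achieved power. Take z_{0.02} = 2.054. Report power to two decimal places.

power ≈ 0.28

For two equal groups, power = Φ(d·√(n/2) − z_{α}).
d·√(n/2) = 0.52 × √(16/2) = 0.52 × 2.828 = 1.471.
z_β = 1.471 − 2.054 = -0.583.
Power = Φ(-0.583) = 0.280.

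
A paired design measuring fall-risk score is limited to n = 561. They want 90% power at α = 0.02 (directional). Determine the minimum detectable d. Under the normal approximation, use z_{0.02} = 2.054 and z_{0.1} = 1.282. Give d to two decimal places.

For a single sample (or paired design) of n = 561: d_min = (z_{α} + z_β)/√n.
z-sum = 2.054 + 1.282 = 3.336.
d_min = 3.336 / √561 = 3.336 / 23.685 = 0.141.

d_min ≈ 0.14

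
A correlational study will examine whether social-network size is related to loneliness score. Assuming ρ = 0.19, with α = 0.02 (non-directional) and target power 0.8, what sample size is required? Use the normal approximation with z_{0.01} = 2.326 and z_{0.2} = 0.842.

Fisher's z: C = ½·ln((1+r)/(1−r)) = ½·ln(1.4691) = 0.1923.
n = ((z_{α/2} + z_β)/C)² + 3.
(2.326 + 0.842) / 0.1923 = 3.168 / 0.1923 = 16.474.
n = 16.474² + 3 = 271.40 + 3 = 274.4.
Round up.

n = 275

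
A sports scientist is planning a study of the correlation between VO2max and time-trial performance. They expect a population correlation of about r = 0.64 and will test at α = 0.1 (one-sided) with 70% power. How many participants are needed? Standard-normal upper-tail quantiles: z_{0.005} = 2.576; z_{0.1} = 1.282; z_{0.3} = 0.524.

Fisher's z: C = ½·ln((1+r)/(1−r)) = ½·ln(4.5556) = 0.7582.
n = ((z_{α} + z_β)/C)² + 3.
(1.282 + 0.524) / 0.7582 = 1.806 / 0.7582 = 2.382.
n = 2.382² + 3 = 5.67 + 3 = 8.7.
Round up.

n = 9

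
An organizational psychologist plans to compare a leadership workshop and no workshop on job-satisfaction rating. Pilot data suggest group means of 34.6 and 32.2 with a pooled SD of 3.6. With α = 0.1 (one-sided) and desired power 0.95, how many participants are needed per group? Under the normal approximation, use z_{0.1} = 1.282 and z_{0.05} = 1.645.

n = 39 per group

Cohen's d = |M₁ − M₂| / SD_pooled = |34.6 − 32.2| / 3.6 = 2.4 / 3.6 = 0.667.
For two independent groups with equal n: n = 2·((z_{α} + z_β) / d)².
z_{α} + z_β = 1.282 + 1.645 = 2.927.
n = 2 × (2.927 / 0.667)² = 2 × 4.388² = 2 × 19.26 = 38.5.
Round up to the next whole participant.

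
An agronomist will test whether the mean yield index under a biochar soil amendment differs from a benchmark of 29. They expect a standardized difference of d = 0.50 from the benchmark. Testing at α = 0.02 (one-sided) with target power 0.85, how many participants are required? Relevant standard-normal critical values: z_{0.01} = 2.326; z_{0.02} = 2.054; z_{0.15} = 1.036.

For a one-sample test: n = ((z_{α} + z_β) / d)².
z_{α} + z_β = 2.054 + 1.036 = 3.090.
n = (3.090 / 0.50)² = 6.180² = 38.19.
Round up.

n = 39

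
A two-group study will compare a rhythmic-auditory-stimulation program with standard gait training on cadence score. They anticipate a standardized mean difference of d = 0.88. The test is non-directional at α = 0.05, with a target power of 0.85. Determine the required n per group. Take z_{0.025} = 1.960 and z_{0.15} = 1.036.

n = 24 per group

For two independent groups with equal n: n = 2·((z_{α/2} + z_β) / d)².
z_{α/2} + z_β = 1.960 + 1.036 = 2.996.
n = 2 × (2.996 / 0.88)² = 2 × 3.405² = 2 × 11.59 = 23.2.
Round up to the next whole participant.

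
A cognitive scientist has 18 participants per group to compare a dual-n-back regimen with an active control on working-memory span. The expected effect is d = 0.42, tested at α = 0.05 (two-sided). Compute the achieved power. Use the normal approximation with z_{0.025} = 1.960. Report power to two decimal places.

power ≈ 0.24

For two equal groups, power = Φ(d·√(n/2) − z_{α/2}).
d·√(n/2) = 0.42 × √(18/2) = 0.42 × 3.000 = 1.260.
z_β = 1.260 − 1.960 = -0.700.
Power = Φ(-0.700) = 0.242.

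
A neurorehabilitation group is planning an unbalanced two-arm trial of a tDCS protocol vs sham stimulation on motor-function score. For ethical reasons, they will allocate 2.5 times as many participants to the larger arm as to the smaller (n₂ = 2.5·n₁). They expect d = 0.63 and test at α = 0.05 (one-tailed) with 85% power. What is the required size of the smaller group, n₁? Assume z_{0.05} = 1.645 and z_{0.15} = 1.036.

n₁ = 26

With allocation ratio k = n₂/n₁ = 2.5, Var(x̄₁−x̄₂) = σ²(1/n₁ + 1/(k·n₁)) = σ²·(k+1)/(k·n₁).
So n₁ = (1 + 1/k)·((z_{α} + z_β)/d)² = 1.400 × (2.681/0.63)².
n₁ = 1.400 × 18.11 = 25.4.
Round up: n₁ = 26, giving n₂ = 2.5 × 26 = 65.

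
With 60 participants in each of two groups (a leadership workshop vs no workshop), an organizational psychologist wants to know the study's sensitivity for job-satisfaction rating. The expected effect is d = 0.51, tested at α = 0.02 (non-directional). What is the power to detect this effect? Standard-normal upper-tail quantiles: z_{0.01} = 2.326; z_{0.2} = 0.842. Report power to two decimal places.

For two equal groups, power = Φ(d·√(n/2) − z_{α/2}).
d·√(n/2) = 0.51 × √(60/2) = 0.51 × 5.477 = 2.793.
z_β = 2.793 − 2.326 = 0.467.
Power = Φ(0.467) = 0.680.

power ≈ 0.68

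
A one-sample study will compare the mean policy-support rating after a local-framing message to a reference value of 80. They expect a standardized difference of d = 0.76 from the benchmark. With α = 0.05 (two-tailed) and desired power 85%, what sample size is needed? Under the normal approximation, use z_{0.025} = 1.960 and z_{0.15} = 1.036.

For a one-sample test: n = ((z_{α/2} + z_β) / d)².
z_{α/2} + z_β = 1.960 + 1.036 = 2.996.
n = (2.996 / 0.76)² = 3.942² = 15.54.
Round up.

n = 16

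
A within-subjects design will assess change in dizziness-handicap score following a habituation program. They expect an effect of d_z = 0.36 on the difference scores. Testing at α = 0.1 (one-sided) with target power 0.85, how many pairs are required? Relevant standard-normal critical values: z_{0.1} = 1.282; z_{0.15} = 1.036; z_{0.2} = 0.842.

n = 42 pairs

For a paired (one-sample on differences) test: n = ((z_{α} + z_β) / d)².
z_{α} + z_β = 1.282 + 1.036 = 2.318.
n = (2.318 / 0.36)² = 6.439² = 41.46.
Round up.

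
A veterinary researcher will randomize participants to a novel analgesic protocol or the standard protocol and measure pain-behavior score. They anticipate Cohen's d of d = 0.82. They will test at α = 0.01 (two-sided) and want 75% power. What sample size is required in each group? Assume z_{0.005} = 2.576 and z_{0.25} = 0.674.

n = 32 per group

For two independent groups with equal n: n = 2·((z_{α/2} + z_β) / d)².
z_{α/2} + z_β = 2.576 + 0.674 = 3.250.
n = 2 × (3.250 / 0.82)² = 2 × 3.963² = 2 × 15.71 = 31.4.
Round up to the next whole participant.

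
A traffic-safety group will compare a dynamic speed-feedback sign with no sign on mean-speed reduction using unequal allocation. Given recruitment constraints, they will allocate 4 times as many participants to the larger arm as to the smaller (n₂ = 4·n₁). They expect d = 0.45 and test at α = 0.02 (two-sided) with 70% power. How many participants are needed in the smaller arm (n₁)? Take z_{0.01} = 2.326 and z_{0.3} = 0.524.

With allocation ratio k = n₂/n₁ = 4, Var(x̄₁−x̄₂) = σ²(1/n₁ + 1/(k·n₁)) = σ²·(k+1)/(k·n₁).
So n₁ = (1 + 1/k)·((z_{α/2} + z_β)/d)² = 1.250 × (2.850/0.45)².
n₁ = 1.250 × 40.11 = 50.1.
Round up: n₁ = 51, giving n₂ = 4 × 51 = 204.

n₁ = 51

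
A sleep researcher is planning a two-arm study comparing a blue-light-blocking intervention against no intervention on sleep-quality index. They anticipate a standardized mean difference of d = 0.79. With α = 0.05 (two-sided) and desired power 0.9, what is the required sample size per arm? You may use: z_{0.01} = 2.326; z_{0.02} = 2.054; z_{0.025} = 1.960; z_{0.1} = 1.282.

n = 34 per group

For two independent groups with equal n: n = 2·((z_{α/2} + z_β) / d)².
z_{α/2} + z_β = 1.960 + 1.282 = 3.242.
n = 2 × (3.242 / 0.79)² = 2 × 4.104² = 2 × 16.84 = 33.7.
Round up to the next whole participant.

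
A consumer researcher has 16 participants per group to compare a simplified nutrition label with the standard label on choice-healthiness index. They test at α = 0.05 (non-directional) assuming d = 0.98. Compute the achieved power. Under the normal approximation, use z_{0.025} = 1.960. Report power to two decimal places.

power ≈ 0.79

For two equal groups, power = Φ(d·√(n/2) − z_{α/2}).
d·√(n/2) = 0.98 × √(16/2) = 0.98 × 2.828 = 2.772.
z_β = 2.772 − 1.960 = 0.812.
Power = Φ(0.812) = 0.792.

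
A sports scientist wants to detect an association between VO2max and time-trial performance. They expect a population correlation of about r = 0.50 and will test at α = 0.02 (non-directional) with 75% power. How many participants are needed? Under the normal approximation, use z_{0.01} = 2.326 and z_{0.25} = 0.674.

n = 33

Fisher's z: C = ½·ln((1+r)/(1−r)) = ½·ln(3.0000) = 0.5493.
n = ((z_{α/2} + z_β)/C)² + 3.
(2.326 + 0.674) / 0.5493 = 3.000 / 0.5493 = 5.461.
n = 5.461² + 3 = 29.83 + 3 = 32.8.
Round up.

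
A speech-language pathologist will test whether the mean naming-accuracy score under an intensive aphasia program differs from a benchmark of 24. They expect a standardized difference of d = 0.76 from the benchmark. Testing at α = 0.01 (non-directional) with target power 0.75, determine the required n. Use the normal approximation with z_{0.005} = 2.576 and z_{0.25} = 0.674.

n = 19

For a one-sample test: n = ((z_{α/2} + z_β) / d)².
z_{α/2} + z_β = 2.576 + 0.674 = 3.250.
n = (3.250 / 0.76)² = 4.276² = 18.29.
Round up.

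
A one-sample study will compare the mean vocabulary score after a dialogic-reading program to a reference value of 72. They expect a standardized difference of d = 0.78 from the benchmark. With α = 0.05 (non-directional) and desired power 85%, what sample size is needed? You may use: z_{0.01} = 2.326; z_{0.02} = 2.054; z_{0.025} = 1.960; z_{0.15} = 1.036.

For a one-sample test: n = ((z_{α/2} + z_β) / d)².
z_{α/2} + z_β = 1.960 + 1.036 = 2.996.
n = (2.996 / 0.78)² = 3.841² = 14.75.
Round up.

n = 15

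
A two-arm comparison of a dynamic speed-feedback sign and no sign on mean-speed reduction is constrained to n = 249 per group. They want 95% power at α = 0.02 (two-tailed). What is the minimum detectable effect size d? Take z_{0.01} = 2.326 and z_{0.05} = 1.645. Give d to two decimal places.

d_min ≈ 0.36

For two independent groups of n = 249 each: d_min = (z_{α/2} + z_β)·√(2/n).
z-sum = 2.326 + 1.645 = 3.971.
d_min = 3.971 × √(2/249) = 3.971 × 0.0896 = 0.356.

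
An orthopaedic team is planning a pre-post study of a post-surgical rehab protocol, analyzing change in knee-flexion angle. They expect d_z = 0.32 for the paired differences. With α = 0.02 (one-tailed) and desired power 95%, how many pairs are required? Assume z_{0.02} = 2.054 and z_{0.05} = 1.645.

n = 134 pairs

For a paired (one-sample on differences) test: n = ((z_{α} + z_β) / d)².
z_{α} + z_β = 2.054 + 1.645 = 3.699.
n = (3.699 / 0.32)² = 11.559² = 133.62.
Round up.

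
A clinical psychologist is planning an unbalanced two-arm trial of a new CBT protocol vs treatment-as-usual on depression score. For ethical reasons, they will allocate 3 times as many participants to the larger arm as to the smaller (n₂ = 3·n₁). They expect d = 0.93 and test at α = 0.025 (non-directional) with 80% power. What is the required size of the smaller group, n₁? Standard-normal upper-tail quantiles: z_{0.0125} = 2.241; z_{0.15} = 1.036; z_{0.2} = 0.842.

n₁ = 15

With allocation ratio k = n₂/n₁ = 3, Var(x̄₁−x̄₂) = σ²(1/n₁ + 1/(k·n₁)) = σ²·(k+1)/(k·n₁).
So n₁ = (1 + 1/k)·((z_{α/2} + z_β)/d)² = 1.333 × (3.083/0.93)².
n₁ = 1.333 × 10.99 = 14.7.
Round up: n₁ = 15, giving n₂ = 3 × 15 = 45.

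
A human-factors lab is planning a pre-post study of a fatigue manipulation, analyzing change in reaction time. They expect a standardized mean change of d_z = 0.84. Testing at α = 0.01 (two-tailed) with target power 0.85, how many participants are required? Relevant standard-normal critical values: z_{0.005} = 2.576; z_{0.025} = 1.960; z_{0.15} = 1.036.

For a paired (one-sample on differences) test: n = ((z_{α/2} + z_β) / d)².
z_{α/2} + z_β = 2.576 + 1.036 = 3.612.
n = (3.612 / 0.84)² = 4.300² = 18.49.
Round up.

n = 19 pairs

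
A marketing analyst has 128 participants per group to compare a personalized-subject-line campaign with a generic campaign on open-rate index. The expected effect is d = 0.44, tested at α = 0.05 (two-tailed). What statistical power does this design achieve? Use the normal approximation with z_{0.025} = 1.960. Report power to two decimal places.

For two equal groups, power = Φ(d·√(n/2) − z_{α/2}).
d·√(n/2) = 0.44 × √(128/2) = 0.44 × 8.000 = 3.520.
z_β = 3.520 − 1.960 = 1.560.
Power = Φ(1.560) = 0.941.

power ≈ 0.94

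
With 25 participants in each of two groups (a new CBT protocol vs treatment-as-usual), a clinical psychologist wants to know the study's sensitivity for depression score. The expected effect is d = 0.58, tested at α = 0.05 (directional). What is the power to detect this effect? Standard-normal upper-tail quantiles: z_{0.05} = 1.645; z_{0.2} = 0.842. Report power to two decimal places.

For two equal groups, power = Φ(d·√(n/2) − z_{α}).
d·√(n/2) = 0.58 × √(25/2) = 0.58 × 3.536 = 2.051.
z_β = 2.051 − 1.645 = 0.406.
Power = Φ(0.406) = 0.657.

power ≈ 0.66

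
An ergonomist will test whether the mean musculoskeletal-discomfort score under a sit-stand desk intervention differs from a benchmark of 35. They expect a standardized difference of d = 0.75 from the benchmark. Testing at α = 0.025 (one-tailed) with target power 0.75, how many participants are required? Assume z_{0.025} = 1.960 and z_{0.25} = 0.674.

For a one-sample test: n = ((z_{α} + z_β) / d)².
z_{α} + z_β = 1.960 + 0.674 = 2.634.
n = (2.634 / 0.75)² = 3.512² = 12.33.
Round up.

n = 13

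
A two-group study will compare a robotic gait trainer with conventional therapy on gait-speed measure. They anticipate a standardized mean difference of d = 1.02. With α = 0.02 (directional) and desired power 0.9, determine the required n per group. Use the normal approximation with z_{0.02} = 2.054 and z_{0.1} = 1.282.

For two independent groups with equal n: n = 2·((z_{α} + z_β) / d)².
z_{α} + z_β = 2.054 + 1.282 = 3.336.
n = 2 × (3.336 / 1.02)² = 2 × 3.271² = 2 × 10.70 = 21.4.
Round up to the next whole participant.

n = 22 per group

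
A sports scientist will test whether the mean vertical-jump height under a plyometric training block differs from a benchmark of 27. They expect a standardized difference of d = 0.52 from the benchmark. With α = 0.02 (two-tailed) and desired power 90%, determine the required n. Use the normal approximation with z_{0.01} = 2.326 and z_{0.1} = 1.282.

n = 49

For a one-sample test: n = ((z_{α/2} + z_β) / d)².
z_{α/2} + z_β = 2.326 + 1.282 = 3.608.
n = (3.608 / 0.52)² = 6.938² = 48.14.
Round up.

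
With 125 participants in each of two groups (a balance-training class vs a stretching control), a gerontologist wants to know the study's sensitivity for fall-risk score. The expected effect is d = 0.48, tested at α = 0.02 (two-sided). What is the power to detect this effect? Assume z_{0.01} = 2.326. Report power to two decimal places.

For two equal groups, power = Φ(d·√(n/2) − z_{α/2}).
d·√(n/2) = 0.48 × √(125/2) = 0.48 × 7.906 = 3.795.
z_β = 3.795 − 2.326 = 1.469.
Power = Φ(1.469) = 0.929.

power ≈ 0.93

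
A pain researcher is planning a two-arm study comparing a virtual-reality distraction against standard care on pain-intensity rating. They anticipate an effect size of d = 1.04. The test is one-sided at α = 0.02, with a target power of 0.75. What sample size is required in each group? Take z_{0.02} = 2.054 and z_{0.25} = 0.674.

For two independent groups with equal n: n = 2·((z_{α} + z_β) / d)².
z_{α} + z_β = 2.054 + 0.674 = 2.728.
n = 2 × (2.728 / 1.04)² = 2 × 2.623² = 2 × 6.88 = 13.8.
Round up to the next whole participant.

n = 14 per group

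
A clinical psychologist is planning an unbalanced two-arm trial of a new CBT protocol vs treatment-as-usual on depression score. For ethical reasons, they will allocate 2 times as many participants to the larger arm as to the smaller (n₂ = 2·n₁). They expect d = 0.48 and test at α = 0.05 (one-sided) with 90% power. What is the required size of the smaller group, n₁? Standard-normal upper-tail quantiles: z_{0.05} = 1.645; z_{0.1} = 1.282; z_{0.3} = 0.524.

With allocation ratio k = n₂/n₁ = 2, Var(x̄₁−x̄₂) = σ²(1/n₁ + 1/(k·n₁)) = σ²·(k+1)/(k·n₁).
So n₁ = (1 + 1/k)·((z_{α} + z_β)/d)² = 1.500 × (2.927/0.48)².
n₁ = 1.500 × 37.18 = 55.8.
Round up: n₁ = 56, giving n₂ = 2 × 56 = 112.

n₁ = 56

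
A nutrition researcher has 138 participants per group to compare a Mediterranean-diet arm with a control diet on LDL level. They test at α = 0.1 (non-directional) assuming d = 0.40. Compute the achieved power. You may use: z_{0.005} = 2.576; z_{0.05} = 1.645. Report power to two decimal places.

For two equal groups, power = Φ(d·√(n/2) − z_{α/2}).
d·√(n/2) = 0.40 × √(138/2) = 0.40 × 8.307 = 3.323.
z_β = 3.323 − 1.645 = 1.678.
Power = Φ(1.678) = 0.953.

power ≈ 0.95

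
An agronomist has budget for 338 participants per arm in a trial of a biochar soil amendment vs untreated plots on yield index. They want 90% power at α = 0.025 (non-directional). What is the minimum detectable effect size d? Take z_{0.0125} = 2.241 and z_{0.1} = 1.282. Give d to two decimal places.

d_min ≈ 0.27

For two independent groups of n = 338 each: d_min = (z_{α/2} + z_β)·√(2/n).
z-sum = 2.241 + 1.282 = 3.523.
d_min = 3.523 × √(2/338) = 3.523 × 0.0769 = 0.271.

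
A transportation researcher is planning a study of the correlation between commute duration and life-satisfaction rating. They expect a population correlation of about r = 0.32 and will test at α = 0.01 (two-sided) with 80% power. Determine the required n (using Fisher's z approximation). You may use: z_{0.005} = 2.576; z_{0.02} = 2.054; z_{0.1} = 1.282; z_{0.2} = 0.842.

n = 110

Fisher's z: C = ½·ln((1+r)/(1−r)) = ½·ln(1.9412) = 0.3316.
n = ((z_{α/2} + z_β)/C)² + 3.
(2.576 + 0.842) / 0.3316 = 3.418 / 0.3316 = 10.308.
n = 10.308² + 3 = 106.25 + 3 = 109.2.
Round up.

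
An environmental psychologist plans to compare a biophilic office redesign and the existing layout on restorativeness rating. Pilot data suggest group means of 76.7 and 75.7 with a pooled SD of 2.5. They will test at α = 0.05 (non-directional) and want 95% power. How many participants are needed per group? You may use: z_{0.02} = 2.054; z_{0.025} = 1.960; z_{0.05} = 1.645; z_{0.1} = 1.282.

n = 163 per group

Cohen's d = |M₁ − M₂| / SD_pooled = |76.7 − 75.7| / 2.5 = 1.0 / 2.5 = 0.400.
For two independent groups with equal n: n = 2·((z_{α/2} + z_β) / d)².
z_{α/2} + z_β = 1.960 + 1.645 = 3.605.
n = 2 × (3.605 / 0.400)² = 2 × 9.012² = 2 × 81.23 = 162.5.
Round up to the next whole participant.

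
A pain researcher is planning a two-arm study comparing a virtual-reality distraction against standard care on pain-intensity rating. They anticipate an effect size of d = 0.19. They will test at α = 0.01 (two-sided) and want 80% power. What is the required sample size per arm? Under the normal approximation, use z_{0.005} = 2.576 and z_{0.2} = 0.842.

For two independent groups with equal n: n = 2·((z_{α/2} + z_β) / d)².
z_{α/2} + z_β = 2.576 + 0.842 = 3.418.
n = 2 × (3.418 / 0.19)² = 2 × 17.989² = 2 × 323.62 = 647.2.
Round up to the next whole participant.

n = 648 per group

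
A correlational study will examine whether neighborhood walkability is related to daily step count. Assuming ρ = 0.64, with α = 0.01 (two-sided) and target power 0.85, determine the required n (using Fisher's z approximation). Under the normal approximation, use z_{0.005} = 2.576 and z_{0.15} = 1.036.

n = 26

Fisher's z: C = ½·ln((1+r)/(1−r)) = ½·ln(4.5556) = 0.7582.
n = ((z_{α/2} + z_β)/C)² + 3.
(2.576 + 1.036) / 0.7582 = 3.612 / 0.7582 = 4.764.
n = 4.764² + 3 = 22.69 + 3 = 25.7.
Round up.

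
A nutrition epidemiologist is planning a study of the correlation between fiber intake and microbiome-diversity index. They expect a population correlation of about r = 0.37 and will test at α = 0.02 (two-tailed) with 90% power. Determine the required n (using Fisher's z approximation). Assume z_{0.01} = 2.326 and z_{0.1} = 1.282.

n = 90

Fisher's z: C = ½·ln((1+r)/(1−r)) = ½·ln(2.1746) = 0.3884.
n = ((z_{α/2} + z_β)/C)² + 3.
(2.326 + 1.282) / 0.3884 = 3.608 / 0.3884 = 9.289.
n = 9.289² + 3 = 86.29 + 3 = 89.3.
Round up.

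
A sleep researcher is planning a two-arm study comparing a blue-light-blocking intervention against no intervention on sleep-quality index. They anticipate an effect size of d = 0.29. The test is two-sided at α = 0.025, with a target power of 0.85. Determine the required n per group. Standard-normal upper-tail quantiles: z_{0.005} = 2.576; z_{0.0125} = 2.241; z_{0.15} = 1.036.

For two independent groups with equal n: n = 2·((z_{α/2} + z_β) / d)².
z_{α/2} + z_β = 2.241 + 1.036 = 3.277.
n = 2 × (3.277 / 0.29)² = 2 × 11.300² = 2 × 127.69 = 255.4.
Round up to the next whole participant.

n = 256 per group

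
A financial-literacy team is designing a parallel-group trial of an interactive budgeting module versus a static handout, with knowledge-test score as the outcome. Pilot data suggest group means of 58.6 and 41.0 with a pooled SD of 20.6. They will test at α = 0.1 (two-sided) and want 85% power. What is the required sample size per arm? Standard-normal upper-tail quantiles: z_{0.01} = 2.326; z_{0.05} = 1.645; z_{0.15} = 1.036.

Cohen's d = |M₁ − M₂| / SD_pooled = |58.6 − 41.0| / 20.6 = 17.6 / 20.6 = 0.854.
For two independent groups with equal n: n = 2·((z_{α/2} + z_β) / d)².
z_{α/2} + z_β = 1.645 + 1.036 = 2.681.
n = 2 × (2.681 / 0.854)² = 2 × 3.139² = 2 × 9.86 = 19.7.
Round up to the next whole participant.

n = 20 per group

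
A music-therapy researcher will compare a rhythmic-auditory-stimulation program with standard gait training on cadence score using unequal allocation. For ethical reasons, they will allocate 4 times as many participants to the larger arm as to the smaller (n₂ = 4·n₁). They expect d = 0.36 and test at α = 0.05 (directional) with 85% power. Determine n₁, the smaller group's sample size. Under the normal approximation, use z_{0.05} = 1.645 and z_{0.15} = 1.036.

With allocation ratio k = n₂/n₁ = 4, Var(x̄₁−x̄₂) = σ²(1/n₁ + 1/(k·n₁)) = σ²·(k+1)/(k·n₁).
So n₁ = (1 + 1/k)·((z_{α} + z_β)/d)² = 1.250 × (2.681/0.36)².
n₁ = 1.250 × 55.46 = 69.3.
Round up: n₁ = 70, giving n₂ = 4 × 70 = 280.

n₁ = 70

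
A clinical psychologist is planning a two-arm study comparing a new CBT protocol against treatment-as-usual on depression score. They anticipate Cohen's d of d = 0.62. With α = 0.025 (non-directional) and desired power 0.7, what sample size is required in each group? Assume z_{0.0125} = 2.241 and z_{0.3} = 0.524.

For two independent groups with equal n: n = 2·((z_{α/2} + z_β) / d)².
z_{α/2} + z_β = 2.241 + 0.524 = 2.765.
n = 2 × (2.765 / 0.62)² = 2 × 4.460² = 2 × 19.89 = 39.8.
Round up to the next whole participant.

n = 40 per group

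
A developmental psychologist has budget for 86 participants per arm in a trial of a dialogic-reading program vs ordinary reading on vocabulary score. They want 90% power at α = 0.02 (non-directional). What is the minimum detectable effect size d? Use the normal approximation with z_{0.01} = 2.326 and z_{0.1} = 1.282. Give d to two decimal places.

d_min ≈ 0.55

For two independent groups of n = 86 each: d_min = (z_{α/2} + z_β)·√(2/n).
z-sum = 2.326 + 1.282 = 3.608.
d_min = 3.608 × √(2/86) = 3.608 × 0.1525 = 0.550.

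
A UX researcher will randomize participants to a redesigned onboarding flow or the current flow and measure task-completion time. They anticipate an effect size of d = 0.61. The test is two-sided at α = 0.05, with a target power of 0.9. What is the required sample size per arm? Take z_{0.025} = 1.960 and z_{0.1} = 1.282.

For two independent groups with equal n: n = 2·((z_{α/2} + z_β) / d)².
z_{α/2} + z_β = 1.960 + 1.282 = 3.242.
n = 2 × (3.242 / 0.61)² = 2 × 5.315² = 2 × 28.25 = 56.5.
Round up to the next whole participant.

n = 57 per group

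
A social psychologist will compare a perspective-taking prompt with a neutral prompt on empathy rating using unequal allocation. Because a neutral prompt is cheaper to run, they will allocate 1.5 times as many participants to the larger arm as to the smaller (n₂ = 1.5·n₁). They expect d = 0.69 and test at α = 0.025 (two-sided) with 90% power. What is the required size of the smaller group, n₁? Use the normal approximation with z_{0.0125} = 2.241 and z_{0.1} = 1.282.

n₁ = 44

With allocation ratio k = n₂/n₁ = 1.5, Var(x̄₁−x̄₂) = σ²(1/n₁ + 1/(k·n₁)) = σ²·(k+1)/(k·n₁).
So n₁ = (1 + 1/k)·((z_{α/2} + z_β)/d)² = 1.667 × (3.523/0.69)².
n₁ = 1.667 × 26.07 = 43.4.
Round up: n₁ = 44, giving n₂ = 1.5 × 44 = 66.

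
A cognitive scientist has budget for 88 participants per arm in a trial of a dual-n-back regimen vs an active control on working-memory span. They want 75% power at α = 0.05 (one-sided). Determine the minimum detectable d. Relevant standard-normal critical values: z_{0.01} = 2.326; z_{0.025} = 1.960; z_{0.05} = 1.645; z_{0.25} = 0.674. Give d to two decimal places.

d_min ≈ 0.35

For two independent groups of n = 88 each: d_min = (z_{α} + z_β)·√(2/n).
z-sum = 1.645 + 0.674 = 2.319.
d_min = 2.319 × √(2/88) = 2.319 × 0.1508 = 0.350.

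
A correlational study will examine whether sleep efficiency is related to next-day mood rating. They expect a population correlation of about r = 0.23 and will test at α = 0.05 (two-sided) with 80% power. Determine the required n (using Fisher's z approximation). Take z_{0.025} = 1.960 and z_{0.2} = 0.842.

n = 147

Fisher's z: C = ½·ln((1+r)/(1−r)) = ½·ln(1.5974) = 0.2342.
n = ((z_{α/2} + z_β)/C)² + 3.
(1.960 + 0.842) / 0.2342 = 2.802 / 0.2342 = 11.964.
n = 11.964² + 3 = 143.14 + 3 = 146.1.
Round up.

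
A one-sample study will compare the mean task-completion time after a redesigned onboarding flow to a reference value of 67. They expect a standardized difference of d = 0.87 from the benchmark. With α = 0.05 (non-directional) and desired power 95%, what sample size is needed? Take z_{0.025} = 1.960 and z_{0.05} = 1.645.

n = 18

For a one-sample test: n = ((z_{α/2} + z_β) / d)².
z_{α/2} + z_β = 1.960 + 1.645 = 3.605.
n = (3.605 / 0.87)² = 4.144² = 17.17.
Round up.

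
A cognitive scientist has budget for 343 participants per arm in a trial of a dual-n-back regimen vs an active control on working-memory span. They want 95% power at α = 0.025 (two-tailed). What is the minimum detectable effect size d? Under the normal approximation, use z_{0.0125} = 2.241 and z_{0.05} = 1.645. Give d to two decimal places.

d_min ≈ 0.30

For two independent groups of n = 343 each: d_min = (z_{α/2} + z_β)·√(2/n).
z-sum = 2.241 + 1.645 = 3.886.
d_min = 3.886 × √(2/343) = 3.886 × 0.0764 = 0.297.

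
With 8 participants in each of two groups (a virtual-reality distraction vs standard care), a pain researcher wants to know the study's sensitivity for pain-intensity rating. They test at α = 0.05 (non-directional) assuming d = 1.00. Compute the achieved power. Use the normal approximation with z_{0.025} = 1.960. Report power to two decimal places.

power ≈ 0.52

For two equal groups, power = Φ(d·√(n/2) − z_{α/2}).
d·√(n/2) = 1.00 × √(8/2) = 1.00 × 2.000 = 2.000.
z_β = 2.000 − 1.960 = 0.040.
Power = Φ(0.040) = 0.516.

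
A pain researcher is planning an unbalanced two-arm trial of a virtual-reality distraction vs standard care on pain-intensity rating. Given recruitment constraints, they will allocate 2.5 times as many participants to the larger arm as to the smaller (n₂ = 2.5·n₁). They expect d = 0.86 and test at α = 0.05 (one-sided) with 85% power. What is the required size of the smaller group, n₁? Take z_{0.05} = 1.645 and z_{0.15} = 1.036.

n₁ = 14

With allocation ratio k = n₂/n₁ = 2.5, Var(x̄₁−x̄₂) = σ²(1/n₁ + 1/(k·n₁)) = σ²·(k+1)/(k·n₁).
So n₁ = (1 + 1/k)·((z_{α} + z_β)/d)² = 1.400 × (2.681/0.86)².
n₁ = 1.400 × 9.72 = 13.6.
Round up: n₁ = 14, giving n₂ = 2.5 × 14 = 35.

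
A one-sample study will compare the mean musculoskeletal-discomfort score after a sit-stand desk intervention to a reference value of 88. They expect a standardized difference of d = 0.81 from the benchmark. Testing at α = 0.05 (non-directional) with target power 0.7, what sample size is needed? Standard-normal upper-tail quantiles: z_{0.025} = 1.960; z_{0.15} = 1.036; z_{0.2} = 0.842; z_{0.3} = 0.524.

n = 10

For a one-sample test: n = ((z_{α/2} + z_β) / d)².
z_{α/2} + z_β = 1.960 + 0.524 = 2.484.
n = (2.484 / 0.81)² = 3.067² = 9.40.
Round up.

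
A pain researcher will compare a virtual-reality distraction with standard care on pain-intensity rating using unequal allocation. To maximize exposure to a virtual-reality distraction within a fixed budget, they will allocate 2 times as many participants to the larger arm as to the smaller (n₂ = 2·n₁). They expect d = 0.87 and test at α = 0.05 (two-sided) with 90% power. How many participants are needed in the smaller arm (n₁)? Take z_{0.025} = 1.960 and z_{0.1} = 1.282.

n₁ = 21

With allocation ratio k = n₂/n₁ = 2, Var(x̄₁−x̄₂) = σ²(1/n₁ + 1/(k·n₁)) = σ²·(k+1)/(k·n₁).
So n₁ = (1 + 1/k)·((z_{α/2} + z_β)/d)² = 1.500 × (3.242/0.87)².
n₁ = 1.500 × 13.89 = 20.8.
Round up: n₁ = 21, giving n₂ = 2 × 21 = 42.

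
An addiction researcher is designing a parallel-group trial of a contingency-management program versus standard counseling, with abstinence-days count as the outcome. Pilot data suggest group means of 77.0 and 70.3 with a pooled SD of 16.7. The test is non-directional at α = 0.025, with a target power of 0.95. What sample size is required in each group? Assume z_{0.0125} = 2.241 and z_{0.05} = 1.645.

Cohen's d = |M₁ − M₂| / SD_pooled = |77.0 − 70.3| / 16.7 = 6.7 / 16.7 = 0.401.
For two independent groups with equal n: n = 2·((z_{α/2} + z_β) / d)².
z_{α/2} + z_β = 2.241 + 1.645 = 3.886.
n = 2 × (3.886 / 0.401)² = 2 × 9.691² = 2 × 93.91 = 187.8.
Round up to the next whole participant.

n = 188 per group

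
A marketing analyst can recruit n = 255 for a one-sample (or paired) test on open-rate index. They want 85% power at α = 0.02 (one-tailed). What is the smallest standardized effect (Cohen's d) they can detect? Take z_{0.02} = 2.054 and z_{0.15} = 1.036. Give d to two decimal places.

For a single sample (or paired design) of n = 255: d_min = (z_{α} + z_β)/√n.
z-sum = 2.054 + 1.036 = 3.090.
d_min = 3.090 / √255 = 3.090 / 15.969 = 0.194.

d_min ≈ 0.19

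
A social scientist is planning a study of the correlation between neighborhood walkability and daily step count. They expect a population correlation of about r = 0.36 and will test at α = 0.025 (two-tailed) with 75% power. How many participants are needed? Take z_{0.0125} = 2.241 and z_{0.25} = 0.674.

n = 63

Fisher's z: C = ½·ln((1+r)/(1−r)) = ½·ln(2.1250) = 0.3769.
n = ((z_{α/2} + z_β)/C)² + 3.
(2.241 + 0.674) / 0.3769 = 2.915 / 0.3769 = 7.734.
n = 7.734² + 3 = 59.82 + 3 = 62.8.
Round up.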